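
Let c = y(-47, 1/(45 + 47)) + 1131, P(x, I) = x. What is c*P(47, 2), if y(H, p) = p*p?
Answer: 449920895/8464 ≈ 53157.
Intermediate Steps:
y(H, p) = p²
c = 9572785/8464 (c = (1/(45 + 47))² + 1131 = (1/92)² + 1131 = 1/8464 + 1131 = 9572785/8464 ≈ 1131.0)
c*P(47, 2) = (9572785/8464)*47 = 449920895/8464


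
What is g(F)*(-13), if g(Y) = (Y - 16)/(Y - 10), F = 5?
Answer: -143/5 ≈ -28.600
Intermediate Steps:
g(Y) = (-16 + Y)/(-10 + Y)
g(F)*(-13) = ((-16 + 5)/(-10 + 5))*(-13) = (-11/(-5))*(-13) = -⅕*(-11)*(-13) = (11/5)*(-13) = -143/5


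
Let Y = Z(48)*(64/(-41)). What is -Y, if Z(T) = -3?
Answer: -192/41 ≈ -4.6829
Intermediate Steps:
Y = 192/41 (Y = -192/(-41) = -192*(-1)/41 = -3*(-64/41) = 192/41 ≈ 4.6829)
-Y = -1*192/41 = -192/41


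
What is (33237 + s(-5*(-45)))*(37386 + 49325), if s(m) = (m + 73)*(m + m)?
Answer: 14509958607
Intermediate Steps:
s(m) = 2*m*(73 + m) (s(m) = (73 + m)*(2*m) = 2*m*(73 + m))
(33237 + s(-5*(-45)))*(37386 + 49325) = (33237 + 2*(-5*(-45))*(73 - 5*(-45)))*(37386 + 49325) = (33237 + 2*225*(73 + 225))*86711 = (33237 + 2*225*298)*86711 = (33237 + 134100)*86711 = 167337*86711 = 14509958607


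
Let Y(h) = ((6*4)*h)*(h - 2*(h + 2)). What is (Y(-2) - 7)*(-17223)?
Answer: -1532847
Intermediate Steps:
Y(h) = 24*h*(-4 - h) (Y(h) = (24*h)*(h - 2*(2 + h)) = (24*h)*(h + (-4 - 2*h)) = (24*h)*(-4 - h) = 24*h*(-4 - h))
(Y(-2) - 7)*(-17223) = (-24*(-2)*(4 - 2) - 7)*(-17223) = (-24*(-2)*2 - 7)*(-17223) = (96 - 7)*(-17223) = 89*(-17223) = -1532847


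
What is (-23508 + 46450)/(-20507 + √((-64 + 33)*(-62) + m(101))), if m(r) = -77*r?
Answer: -235235797/210271452 - 11471*I*√5855/210271452 ≈ -1.1187 - 0.0041743*I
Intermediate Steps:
(-23508 + 46450)/(-20507 + √((-64 + 33)*(-62) + m(101))) = (-23508 + 46450)/(-20507 + √((-64 + 33)*(-62) - 77*101)) = 22942/(-20507 + √(-31*(-62) - 7777)) = 22942/(-20507 + √(1922 - 7777)) = 22942/(-20507 + √(-5855)) = 22942/(-20507 + I*√5855)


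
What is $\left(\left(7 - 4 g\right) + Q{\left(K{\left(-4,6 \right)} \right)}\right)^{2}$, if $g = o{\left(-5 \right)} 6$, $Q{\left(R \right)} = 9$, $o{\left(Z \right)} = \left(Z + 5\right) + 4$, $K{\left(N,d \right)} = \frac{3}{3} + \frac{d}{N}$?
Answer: $6400$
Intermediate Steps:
$K{\left(N,d \right)} = 1 + \frac{d}{N}$ ($K{\left(N,d \right)} = 3 \cdot \frac{1}{3} + \frac{d}{N} = 1 + \frac{d}{N}$)
$o{\left(Z \right)} = 9 + Z$ ($o{\left(Z \right)} = \left(5 + Z\right) + 4 = 9 + Z$)
$g = 24$ ($g = \left(9 - 5\right) 6 = 4 \cdot 6 = 24$)
$\left(\left(7 - 4 g\right) + Q{\left(K{\left(-4,6 \right)} \right)}\right)^{2} = \left(\left(7 - 96\right) + 9\right)^{2} = \left(-89 + 9\right)^{2} = \left(-80\right)^{2} = 6400$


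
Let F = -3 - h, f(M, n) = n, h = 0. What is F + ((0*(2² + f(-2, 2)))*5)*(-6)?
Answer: -3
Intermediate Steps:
F = -3 (F = -3 - 1*0 = -3 + 0 = -3)
F + ((0*(2² + f(-2, 2)))*5)*(-6) = -3 + ((0*(2² + 2))*5)*(-6) = -3 + ((0*(4 + 2))*5)*(-6) = -3 + ((0*6)*5)*(-6) = -3 + (0*5)*(-6) = -3 + 0*(-6) = -3 + 0 = -3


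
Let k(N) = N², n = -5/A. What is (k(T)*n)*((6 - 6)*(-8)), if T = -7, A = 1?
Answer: 0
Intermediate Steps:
n = -5 (n = -5/1 = -5*1 = -5)
(k(T)*n)*((6 - 6)*(-8)) = ((-7)²*(-5))*((6 - 6)*(-8)) = (49*(-5))*(0*(-8)) = -245*0 = 0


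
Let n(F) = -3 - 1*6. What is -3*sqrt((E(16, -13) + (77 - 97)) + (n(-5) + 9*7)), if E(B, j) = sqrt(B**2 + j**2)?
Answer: -3*sqrt(34 + 5*sqrt(17)) ≈ -22.171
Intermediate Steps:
n(F) = -9 (n(F) = -3 - 6 = -9)
-3*sqrt((E(16, -13) + (77 - 97)) + (n(-5) + 9*7)) = -3*sqrt((sqrt(16**2 + (-13)**2) + (77 - 97)) + (-9 + 9*7)) = -3*sqrt((sqrt(256 + 169) - 20) + (-9 + 63)) = -3*sqrt((sqrt(425) - 20) + 54) = -3*sqrt((5*sqrt(17) - 20) + 54) = -3*sqrt((-20 + 5*sqrt(17)) + 54) = -3*sqrt(34 + 5*sqrt(17))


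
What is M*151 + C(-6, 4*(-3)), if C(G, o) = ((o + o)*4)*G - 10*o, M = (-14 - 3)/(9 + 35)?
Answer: 28057/44 ≈ 637.66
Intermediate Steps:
M = -17/44 ≈ -0.38636
C(G, o) = -10*o + 8*G*o (C(G, o) = ((2*o)*4)*G - 10*o = (8*o)*G - 10*o = 8*G*o - 10*o = -10*o + 8*G*o)
M*151 + C(-6, 4*(-3)) = -17/44*151 + 2*(4*(-3))*(-5 + 4*(-6)) = -2567/44 + 2*(-12)*(-5 - 24) = -2567/44 + 2*(-12)*(-29) = -2567/44 + 696 = 28057/44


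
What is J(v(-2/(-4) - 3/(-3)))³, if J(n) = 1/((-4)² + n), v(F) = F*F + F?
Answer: 64/493039 ≈ 0.00012981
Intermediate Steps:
v(F) = F + F² (v(F) = F² + F = F + F²)
J(n) = 1/(16 + n)
J(v(-2/(-4) - 3/(-3)))³ = (1/(16 + (-2/(-4) - 3/(-3))*(1 + (-2/(-4) - 3/(-3)))))³ = (1/(16 + (-2*(-¼) - 3*(-⅓))*(1 + (-2*(-¼) - 3*(-⅓)))))³ = (1/(16 + (½ + 1)*(1 + (½ + 1))))³ = (1/(16 + 3*(1 + 3/2)/2))³ = (1/(16 + (3/2)*(5/2)))³ = (1/(16 + 15/4))³ = (1/(79/4))³ = (4/79)³ = 64/493039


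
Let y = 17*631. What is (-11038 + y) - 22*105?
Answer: -2621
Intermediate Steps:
y = 10727
(-11038 + y) - 22*105 = (-11038 + 10727) - 22*105 = -311 - 2310 = -2621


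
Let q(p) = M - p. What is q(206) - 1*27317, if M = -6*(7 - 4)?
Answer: -27541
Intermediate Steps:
M = -18 (M = -6*3 = -18)
q(p) = -18 - p
q(206) - 1*27317 = (-18 - 1*206) - 1*27317 = (-18 - 206) - 27317 = -224 - 27317 = -27541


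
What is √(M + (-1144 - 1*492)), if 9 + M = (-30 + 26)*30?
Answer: I*√1765 ≈ 42.012*I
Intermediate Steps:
M = -129 (M = -9 + (-30 + 26)*30 = -9 - 4*30 = -9 - 120 = -129)
√(M + (-1144 - 1*492)) = √(-129 + (-1144 - 1*492)) = √(-129 + (-1144 - 492)) = √(-129 - 1636) = √(-1765) = I*√1765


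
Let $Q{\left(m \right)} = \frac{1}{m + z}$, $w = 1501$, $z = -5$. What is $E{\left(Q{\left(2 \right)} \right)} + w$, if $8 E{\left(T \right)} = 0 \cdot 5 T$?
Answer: $1501$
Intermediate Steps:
$Q{\left(m \right)} = \frac{1}{-5 + m}$ ($Q{\left(m \right)} = \frac{1}{m - 5} = \frac{1}{-5 + m}$)
$E{\left(T \right)} = 0$ ($E{\left(T \right)} = \frac{0 \cdot 5 T}{8} = \frac{0 T}{8} = \frac{1}{8} \cdot 0 = 0$)
$E{\left(Q{\left(2 \right)} \right)} + w = 0 + 1501 = 1501$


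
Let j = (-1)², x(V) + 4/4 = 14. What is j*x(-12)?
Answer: 13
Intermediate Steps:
x(V) = 13 (x(V) = -1 + 14 = 13)
j = 1
j*x(-12) = 1*13 = 13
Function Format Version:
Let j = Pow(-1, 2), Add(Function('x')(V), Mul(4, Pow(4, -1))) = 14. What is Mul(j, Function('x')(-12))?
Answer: 13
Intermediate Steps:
Function('x')(V) = 13 (Function('x')(V) = Add(-1, 14) = 13)
j = 1
Mul(j, Function('x')(-12)) = Mul(1, 13) = 13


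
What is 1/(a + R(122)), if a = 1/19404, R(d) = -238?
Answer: -19404/4618151 ≈ -0.0042017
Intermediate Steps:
a = 1/19404 ≈ 5.1536e-5
1/(a + R(122)) = 1/(1/19404 - 238) = 1/(-4618151/19404) = -19404/4618151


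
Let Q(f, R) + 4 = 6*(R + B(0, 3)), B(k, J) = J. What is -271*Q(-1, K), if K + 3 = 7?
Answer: -10298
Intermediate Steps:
K = 4 (K = -3 + 7 = 4)
Q(f, R) = 14 + 6*R (Q(f, R) = -4 + 6*(R + 3) = -4 + 6*(3 + R) = -4 + (18 + 6*R) = 14 + 6*R)
-271*Q(-1, K) = -271*(14 + 6*4) = -271*(14 + 24) = -271*38 = -10298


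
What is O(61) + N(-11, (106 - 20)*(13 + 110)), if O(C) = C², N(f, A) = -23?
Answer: 3698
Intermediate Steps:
O(61) + N(-11, (106 - 20)*(13 + 110)) = 61² - 23 = 3721 - 23 = 3698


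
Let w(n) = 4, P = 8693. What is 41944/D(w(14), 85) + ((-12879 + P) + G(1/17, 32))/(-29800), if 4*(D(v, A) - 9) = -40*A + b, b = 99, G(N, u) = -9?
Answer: -39888225/778376 ≈ -51.245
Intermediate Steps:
D(v, A) = 135/4 - 10*A (D(v, A) = 9 + (-40*A + 99)/4 = 9 + (99 - 40*A)/4 = 9 + (99/4 - 10*A) = 135/4 - 10*A)
41944/D(w(14), 85) + ((-12879 + P) + G(1/17, 32))/(-29800) = 41944/(135/4 - 10*85) + ((-12879 + 8693) - 9)/(-29800) = 41944/(135/4 - 850) + (-4186 - 9)*(-1/29800) = 41944/(-3265/4) - 4195*(-1/29800) = 41944*(-4/3265) + 839/5960 = -167776/3265 + 839/5960 = -39888225/778376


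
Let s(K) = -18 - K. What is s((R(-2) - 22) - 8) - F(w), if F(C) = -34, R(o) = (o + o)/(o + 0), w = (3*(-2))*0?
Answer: 44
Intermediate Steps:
w = 0 (w = -6*0 = 0)
R(o) = 2 (R(o) = (2*o)/o = 2)
s((R(-2) - 22) - 8) - F(w) = (-18 - ((2 - 22) - 8)) - 1*(-34) = (-18 - (-20 - 8)) + 34 = (-18 - 1*(-28)) + 34 = (-18 + 28) + 34 = 10 + 34 = 44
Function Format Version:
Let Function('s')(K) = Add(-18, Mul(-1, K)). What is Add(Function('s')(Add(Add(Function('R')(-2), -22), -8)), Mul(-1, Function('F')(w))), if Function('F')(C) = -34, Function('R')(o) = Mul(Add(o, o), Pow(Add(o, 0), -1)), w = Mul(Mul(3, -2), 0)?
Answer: 44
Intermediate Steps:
w = 0 (w = Mul(-6, 0) = 0)
Function('R')(o) = 2 (Function('R')(o) = Mul(Mul(2, o), Pow(o, -1)) = 2)
Add(Function('s')(Add(Add(Function('R')(-2), -22), -8)), Mul(-1, Function('F')(w))) = Add(Add(-18, Mul(-1, Add(Add(2, -22), -8))), Mul(-1, -34)) = Add(Add(-18, Mul(-1, Add(-20, -8))), 34) = Add(Add(-18, Mul(-1, -28)), 34) = Add(Add(-18, 28), 34) = Add(10, 34) = 44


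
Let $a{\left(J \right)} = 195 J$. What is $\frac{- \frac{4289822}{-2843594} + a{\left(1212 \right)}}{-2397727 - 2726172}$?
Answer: $- \frac{336029647891}{7285144226503} \approx -0.046125$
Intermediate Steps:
$\frac{- \frac{4289822}{-2843594} + a{\left(1212 \right)}}{-2397727 - 2726172} = \frac{- \frac{4289822}{-2843594} + 195 \cdot 1212}{-2397727 - 2726172} = \frac{\left(-4289822\right) \left(- \frac{1}{2843594}\right) + 236340}{-2397727 - 2726172} = \frac{\frac{2144911}{1421797} + 236340}{-5123899} = \frac{336029647891}{1421797} \left(- \frac{1}{5123899}\right) = - \frac{336029647891}{7285144226503}$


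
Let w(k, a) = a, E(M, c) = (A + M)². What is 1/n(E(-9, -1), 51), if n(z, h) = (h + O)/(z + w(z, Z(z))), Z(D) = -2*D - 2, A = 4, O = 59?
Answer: -27/110 ≈ -0.24545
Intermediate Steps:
E(M, c) = (4 + M)²
Z(D) = -2 - 2*D
n(z, h) = (59 + h)/(-2 - z) (n(z, h) = (h + 59)/(z + (-2 - 2*z)) = (59 + h)/(-2 - z))
1/n(E(-9, -1), 51) = 1/((59 + 51)/(-2 - (4 - 9)²)) = 1/(110/(-2 - 1*(-5)²)) = 1/(110/(-2 - 1*25)) = 1/(110/(-2 - 25)) = 1/(110/(-27)) = 1/(-1/27*110) = 1/(-110/27) = -27/110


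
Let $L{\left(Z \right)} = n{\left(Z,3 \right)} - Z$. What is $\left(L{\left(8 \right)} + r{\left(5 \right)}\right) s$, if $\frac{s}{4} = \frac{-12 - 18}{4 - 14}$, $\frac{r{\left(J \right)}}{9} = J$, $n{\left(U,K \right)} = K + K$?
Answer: $516$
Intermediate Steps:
$n{\left(U,K \right)} = 2 K$
$r{\left(J \right)} = 9 J$
$s = 12$ ($s = 4 \frac{-12 - 18}{4 - 14} = 4 \left(- \frac{30}{-10}\right) = 4 \left(\left(-30\right) \left(- \frac{1}{10}\right)\right) = 4 \cdot 3 = 12$)
$L{\left(Z \right)} = 6 - Z$ ($L{\left(Z \right)} = 2 \cdot 3 - Z = 6 - Z$)
$\left(L{\left(8 \right)} + r{\left(5 \right)}\right) s = \left(\left(6 - 8\right) + 9 \cdot 5\right) 12 = \left(\left(6 - 8\right) + 45\right) 12 = \left(-2 + 45\right) 12 = 43 \cdot 12 = 516$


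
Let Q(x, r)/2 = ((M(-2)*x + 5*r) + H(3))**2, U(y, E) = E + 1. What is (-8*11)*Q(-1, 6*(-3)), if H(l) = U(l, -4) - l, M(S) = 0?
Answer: -1622016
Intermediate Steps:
U(y, E) = 1 + E
H(l) = -3 - l (H(l) = (1 - 4) - l = -3 - l)
Q(x, r) = 2*(-6 + 5*r)**2 (Q(x, r) = 2*((0*x + 5*r) + (-3 - 1*3))**2 = 2*((0 + 5*r) + (-3 - 3))**2 = 2*(5*r - 6)**2 = 2*(-6 + 5*r)**2)
(-8*11)*Q(-1, 6*(-3)) = (-8*11)*(2*(-6 + 5*(6*(-3)))**2) = -176*(-6 + 5*(-18))**2 = -176*(-6 - 90)**2 = -176*(-96)**2 = -176*9216 = -88*18432 = -1622016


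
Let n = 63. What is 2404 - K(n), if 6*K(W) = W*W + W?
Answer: 1732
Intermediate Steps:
K(W) = W/6 + W**2/6 (K(W) = (W*W + W)/6 = (W**2 + W)/6 = (W + W**2)/6 = W/6 + W**2/6)
2404 - K(n) = 2404 - 63*(1 + 63)/6 = 2404 - 63*64/6 = 2404 - 1*672 = 2404 - 672 = 1732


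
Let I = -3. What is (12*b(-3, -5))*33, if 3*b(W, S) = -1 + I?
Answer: -528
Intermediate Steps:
b(W, S) = -4/3 (b(W, S) = (-1 - 3)/3 = (⅓)*(-4) = -4/3)
(12*b(-3, -5))*33 = (12*(-4/3))*33 = -16*33 = -528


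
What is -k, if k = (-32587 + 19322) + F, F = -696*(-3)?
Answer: 11177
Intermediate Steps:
F = 2088
k = -11177 (k = (-32587 + 19322) + 2088 = -13265 + 2088 = -11177)
-k = -1*(-11177) = 11177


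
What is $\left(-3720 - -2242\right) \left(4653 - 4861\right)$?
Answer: $307424$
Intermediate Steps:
$\left(-3720 - -2242\right) \left(4653 - 4861\right) = \left(-3720 + \left(-226 + 2468\right)\right) \left(-208\right) = \left(-3720 + 2242\right) \left(-208\right) = \left(-1478\right) \left(-208\right) = 307424$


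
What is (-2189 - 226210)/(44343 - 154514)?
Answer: 228399/110171 ≈ 2.0731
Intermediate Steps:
(-2189 - 226210)/(44343 - 154514) = -228399/(-110171) = -228399*(-1/110171) = 228399/110171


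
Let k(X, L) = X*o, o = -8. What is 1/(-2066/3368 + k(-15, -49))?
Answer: 1684/201047 ≈ 0.0083762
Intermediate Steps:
k(X, L) = -8*X (k(X, L) = X*(-8) = -8*X)
1/(-2066/3368 + k(-15, -49)) = 1/(-2066/3368 - 8*(-15)) = 1/(-2066*1/3368 + 120) = 1/(-1033/1684 + 120) = 1/(201047/1684) = 1684/201047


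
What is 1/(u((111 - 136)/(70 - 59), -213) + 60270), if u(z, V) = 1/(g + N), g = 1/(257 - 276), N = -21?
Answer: 400/24107981 ≈ 1.6592e-5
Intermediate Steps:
g = -1/19 (g = 1/(-19) = -1/19 ≈ -0.052632)
u(z, V) = -19/400 (u(z, V) = 1/(-1/19 - 21) = 1/(-400/19) = -19/400)
1/(u((111 - 136)/(70 - 59), -213) + 60270) = 1/(-19/400 + 60270) = 1/(24107981/400) = 400/24107981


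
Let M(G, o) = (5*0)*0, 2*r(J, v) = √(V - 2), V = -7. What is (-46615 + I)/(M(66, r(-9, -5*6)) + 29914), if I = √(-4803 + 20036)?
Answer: -46615/29914 + √15233/29914 ≈ -1.5542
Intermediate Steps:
r(J, v) = 3*I/2 (r(J, v) = √(-7 - 2)/2 = √(-9)/2 = (3*I)/2 = 3*I/2)
I = √15233 ≈ 123.42
M(G, o) = 0 (M(G, o) = 0*0 = 0)
(-46615 + I)/(M(66, r(-9, -5*6)) + 29914) = (-46615 + √15233)/(0 + 29914) = (-46615 + √15233)/29914 = (-46615 + √15233)*(1/29914) = -46615/29914 + √15233/29914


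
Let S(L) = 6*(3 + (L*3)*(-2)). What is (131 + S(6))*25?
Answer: -1675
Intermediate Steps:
S(L) = 18 - 36*L (S(L) = 6*(3 + (3*L)*(-2)) = 6*(3 - 6*L) = 18 - 36*L)
(131 + S(6))*25 = (131 + (18 - 36*6))*25 = (131 + (18 - 216))*25 = (131 - 198)*25 = -67*25 = -1675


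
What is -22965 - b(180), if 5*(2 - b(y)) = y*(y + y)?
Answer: -10007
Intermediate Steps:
b(y) = 2 - 2*y²/5 (b(y) = 2 - y*(y + y)/5 = 2 - y*2*y/5 = 2 - 2*y²/5)
-22965 - b(180) = -22965 - (2 - ⅖*180²) = -22965 - (2 - ⅖*32400) = -22965 - (2 - 12960) = -22965 - 1*(-12958) = -22965 + 12958 = -10007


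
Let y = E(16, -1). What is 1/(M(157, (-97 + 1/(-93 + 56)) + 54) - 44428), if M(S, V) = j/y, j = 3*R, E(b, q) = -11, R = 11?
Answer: -1/44431 ≈ -2.2507e-5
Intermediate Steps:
y = -11
j = 33 (j = 3*11 = 33)
M(S, V) = -3 (M(S, V) = 33/(-11) = 33*(-1/11) = -3)
1/(M(157, (-97 + 1/(-93 + 56)) + 54) - 44428) = 1/(-3 - 44428) = 1/(-44431) = -1/44431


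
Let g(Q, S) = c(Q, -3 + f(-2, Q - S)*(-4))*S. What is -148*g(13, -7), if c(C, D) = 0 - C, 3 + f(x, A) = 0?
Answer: -13468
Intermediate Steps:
f(x, A) = -3 (f(x, A) = -3 + 0 = -3)
c(C, D) = -C
g(Q, S) = -Q*S (g(Q, S) = (-Q)*S = -Q*S)
-148*g(13, -7) = -(-148)*13*(-7) = -148*91 = -13468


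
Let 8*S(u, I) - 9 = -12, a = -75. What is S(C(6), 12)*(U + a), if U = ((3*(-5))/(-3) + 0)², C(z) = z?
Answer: 75/4 ≈ 18.750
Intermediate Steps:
S(u, I) = -3/8 (S(u, I) = 9/8 + (⅛)*(-12) = 9/8 - 3/2 = -3/8)
U = 25 (U = (-15*(-⅓) + 0)² = (5 + 0)² = 5² = 25)
S(C(6), 12)*(U + a) = -3*(25 - 75)/8 = -3/8*(-50) = 75/4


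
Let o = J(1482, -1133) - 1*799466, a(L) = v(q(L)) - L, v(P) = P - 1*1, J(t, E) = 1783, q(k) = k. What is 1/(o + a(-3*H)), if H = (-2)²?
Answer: -1/797684 ≈ -1.2536e-6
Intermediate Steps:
H = 4
v(P) = -1 + P (v(P) = P - 1 = -1 + P)
a(L) = -1 (a(L) = (-1 + L) - L = -1)
o = -797683 (o = 1783 - 1*799466 = 1783 - 799466 = -797683)
1/(o + a(-3*H)) = 1/(-797683 - 1) = 1/(-797684) = -1/797684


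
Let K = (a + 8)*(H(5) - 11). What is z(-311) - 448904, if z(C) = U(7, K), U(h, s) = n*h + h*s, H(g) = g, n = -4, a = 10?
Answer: -449688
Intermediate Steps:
K = -108 (K = (10 + 8)*(5 - 11) = 18*(-6) = -108)
U(h, s) = -4*h + h*s
z(C) = -784 (z(C) = 7*(-4 - 108) = 7*(-112) = -784)
z(-311) - 448904 = -784 - 448904 = -449688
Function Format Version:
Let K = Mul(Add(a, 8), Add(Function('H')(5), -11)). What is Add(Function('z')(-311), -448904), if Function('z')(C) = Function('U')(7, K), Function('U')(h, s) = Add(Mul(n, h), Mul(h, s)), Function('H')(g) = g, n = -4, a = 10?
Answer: -449688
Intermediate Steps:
K = -108 (K = Mul(Add(10, 8), Add(5, -11)) = Mul(18, -6) = -108)
Function('U')(h, s) = Add(Mul(-4, h), Mul(h, s))
Function('z')(C) = -784 (Function('z')(C) = Mul(7, Add(-4, -108)) = Mul(7, -112) = -784)
Add(Function('z')(-311), -448904) = Add(-784, -448904) = -449688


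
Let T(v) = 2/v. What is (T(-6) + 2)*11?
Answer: 55/3 ≈ 18.333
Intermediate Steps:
(T(-6) + 2)*11 = (2/(-6) + 2)*11 = (2*(-⅙) + 2)*11 = (-⅓ + 2)*11 = (5/3)*11 = 55/3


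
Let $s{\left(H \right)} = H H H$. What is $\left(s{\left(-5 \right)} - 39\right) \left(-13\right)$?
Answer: $2132$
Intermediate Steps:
$s{\left(H \right)} = H^{3}$ ($s{\left(H \right)} = H H^{2} = H^{3}$)
$\left(s{\left(-5 \right)} - 39\right) \left(-13\right) = \left(\left(-5\right)^{3} - 39\right) \left(-13\right) = \left(-125 - 39\right) \left(-13\right) = \left(-164\right) \left(-13\right) = 2132$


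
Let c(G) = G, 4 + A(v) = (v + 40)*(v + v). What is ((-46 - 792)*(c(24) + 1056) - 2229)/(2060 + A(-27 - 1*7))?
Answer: -907269/1648 ≈ -550.53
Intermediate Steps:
A(v) = -4 + 2*v*(40 + v) (A(v) = -4 + (v + 40)*(v + v) = -4 + (40 + v)*(2*v) = -4 + 2*v*(40 + v))
((-46 - 792)*(c(24) + 1056) - 2229)/(2060 + A(-27 - 1*7)) = ((-46 - 792)*(24 + 1056) - 2229)/(2060 + (-4 + 2*(-27 - 1*7)**2 + 80*(-27 - 1*7))) = (-838*1080 - 2229)/(2060 + (-4 + 2*(-27 - 7)**2 + 80*(-27 - 7))) = (-905040 - 2229)/(2060 + (-4 + 2*(-34)**2 + 80*(-34))) = -907269/(2060 + (-4 + 2*1156 - 2720)) = -907269/(2060 + (-4 + 2312 - 2720)) = -907269/(2060 - 412) = -907269/1648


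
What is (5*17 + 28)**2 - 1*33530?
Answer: -20761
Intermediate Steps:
(5*17 + 28)**2 - 1*33530 = (85 + 28)**2 - 33530 = 113**2 - 33530 = 12769 - 33530 = -20761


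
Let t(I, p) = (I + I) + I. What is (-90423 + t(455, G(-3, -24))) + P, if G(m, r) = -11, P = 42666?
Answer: -46392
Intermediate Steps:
t(I, p) = 3*I (t(I, p) = 2*I + I = 3*I)
(-90423 + t(455, G(-3, -24))) + P = (-90423 + 3*455) + 42666 = (-90423 + 1365) + 42666 = -89058 + 42666 = -46392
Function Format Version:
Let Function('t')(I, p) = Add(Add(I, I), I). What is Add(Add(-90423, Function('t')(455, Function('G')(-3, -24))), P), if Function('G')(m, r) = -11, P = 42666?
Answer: -46392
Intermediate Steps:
Function('t')(I, p) = Mul(3, I) (Function('t')(I, p) = Add(Mul(2, I), I) = Mul(3, I))
Add(Add(-90423, Function('t')(455, Function('G')(-3, -24))), P) = Add(Add(-90423, Mul(3, 455)), 42666) = Add(Add(-90423, 1365), 42666) = Add(-89058, 42666) = -46392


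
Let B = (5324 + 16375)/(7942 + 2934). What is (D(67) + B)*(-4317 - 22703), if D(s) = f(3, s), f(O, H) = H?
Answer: -5068891205/2719 ≈ -1.8642e+6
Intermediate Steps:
D(s) = s
B = 21699/10876 ≈ 1.9951
(D(67) + B)*(-4317 - 22703) = (67 + 21699/10876)*(-4317 - 22703) = (750391/10876)*(-27020) = -5068891205/2719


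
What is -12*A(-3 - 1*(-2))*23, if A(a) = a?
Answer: 276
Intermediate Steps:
-12*A(-3 - 1*(-2))*23 = -12*(-3 - 1*(-2))*23 = -12*(-3 + 2)*23 = -12*(-1)*23 = 12*23 = 276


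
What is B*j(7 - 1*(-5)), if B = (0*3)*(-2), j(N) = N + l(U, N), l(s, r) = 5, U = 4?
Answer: 0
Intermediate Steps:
j(N) = 5 + N (j(N) = N + 5 = 5 + N)
B = 0 (B = 0*(-2) = 0)
B*j(7 - 1*(-5)) = 0*(5 + (7 - 1*(-5))) = 0*(5 + (7 + 5)) = 0*(5 + 12) = 0*17 = 0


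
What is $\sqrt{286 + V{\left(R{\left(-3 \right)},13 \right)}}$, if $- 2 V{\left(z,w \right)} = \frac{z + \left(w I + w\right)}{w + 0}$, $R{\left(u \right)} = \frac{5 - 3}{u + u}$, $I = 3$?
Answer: $\frac{\sqrt{1727934}}{78} \approx 16.853$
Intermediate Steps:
$R{\left(u \right)} = \frac{1}{u}$ ($R{\left(u \right)} = \frac{2}{2 u} = 2 \frac{1}{2 u} = \frac{1}{u}$)
$V{\left(z,w \right)} = - \frac{z + 4 w}{2 w}$ ($V{\left(z,w \right)} = - \frac{\left(z + \left(w 3 + w\right)\right) \frac{1}{w + 0}}{2} = - \frac{\left(z + \left(3 w + w\right)\right) \frac{1}{w}}{2} = - \frac{\left(z + 4 w\right) \frac{1}{w}}{2} = - \frac{\frac{1}{w} \left(z + 4 w\right)}{2} = - \frac{z + 4 w}{2 w}$)
$\sqrt{286 + V{\left(R{\left(-3 \right)},13 \right)}} = \sqrt{286 - \left(2 + \frac{1}{2 \left(-3\right) 13}\right)} = \sqrt{286 - \left(2 - \frac{1}{78}\right)} = \sqrt{286 + \left(-2 + \frac{1}{78}\right)} = \sqrt{286 - \frac{155}{78}} = \sqrt{\frac{22153}{78}} = \frac{\sqrt{1727934}}{78}$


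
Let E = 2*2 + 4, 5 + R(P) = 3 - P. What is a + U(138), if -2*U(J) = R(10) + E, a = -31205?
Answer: -31203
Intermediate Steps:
R(P) = -2 - P (R(P) = -5 + (3 - P) = -2 - P)
E = 8 (E = 4 + 4 = 8)
U(J) = 2 (U(J) = -((-2 - 1*10) + 8)/2 = -((-2 - 10) + 8)/2 = -(-12 + 8)/2 = -½*(-4) = 2)
a + U(138) = -31205 + 2 = -31203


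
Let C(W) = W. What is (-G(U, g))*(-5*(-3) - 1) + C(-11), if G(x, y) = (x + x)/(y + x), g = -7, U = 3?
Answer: 10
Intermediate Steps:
G(x, y) = 2*x/(x + y) (G(x, y) = (2*x)/(x + y) = 2*x/(x + y))
(-G(U, g))*(-5*(-3) - 1) + C(-11) = (-2*3/(3 - 7))*(-5*(-3) - 1) - 11 = (-2*3/(-4))*(15 - 1) - 11 = -2*3*(-1)/4*14 - 11 = -1*(-3/2)*14 - 11 = (3/2)*14 - 11 = 21 - 11 = 10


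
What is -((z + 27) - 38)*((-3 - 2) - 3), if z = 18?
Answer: 56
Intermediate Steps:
-((z + 27) - 38)*((-3 - 2) - 3) = -((18 + 27) - 38)*((-3 - 2) - 3) = -(45 - 38)*(-5 - 3) = -7*(-8) = -1*(-56) = 56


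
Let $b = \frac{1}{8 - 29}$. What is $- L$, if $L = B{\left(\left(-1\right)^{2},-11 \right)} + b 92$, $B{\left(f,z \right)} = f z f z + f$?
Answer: $- \frac{2470}{21} \approx -117.62$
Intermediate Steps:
$B{\left(f,z \right)} = f + f^{2} z^{2}$ ($B{\left(f,z \right)} = z f^{2} z + f = f^{2} z^{2} + f = f + f^{2} z^{2}$)
$b = - \frac{1}{21}$ ($b = \frac{1}{-21} = - \frac{1}{21} \approx -0.047619$)
$L = \frac{2470}{21}$ ($L = \left(-1\right)^{2} \left(1 + \left(-1\right)^{2} \left(-11\right)^{2}\right) - \frac{92}{21} = 1 \left(1 + 1 \cdot 121\right) - \frac{92}{21} = 1 \left(1 + 121\right) - \frac{92}{21} = 1 \cdot 122 - \frac{92}{21} = 122 - \frac{92}{21} = \frac{2470}{21} \approx 117.62$)
$- L = \left(-1\right) \frac{2470}{21} = - \frac{2470}{21}$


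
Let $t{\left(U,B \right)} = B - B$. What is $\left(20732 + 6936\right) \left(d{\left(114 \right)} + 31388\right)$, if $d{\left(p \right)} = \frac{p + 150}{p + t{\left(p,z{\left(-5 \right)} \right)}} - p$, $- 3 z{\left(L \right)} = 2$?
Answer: $\frac{16441709000}{19} \approx 8.6535 \cdot 10^{8}$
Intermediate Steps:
$z{\left(L \right)} = - \frac{2}{3}$ ($z{\left(L \right)} = \left(- \frac{1}{3}\right) 2 = - \frac{2}{3}$)
$t{\left(U,B \right)} = 0$
$d{\left(p \right)} = - p + \frac{150 + p}{p}$ ($d{\left(p \right)} = \frac{p + 150}{p + 0} - p = \frac{150 + p}{p} - p = - p + \frac{150 + p}{p}$)
$\left(20732 + 6936\right) \left(d{\left(114 \right)} + 31388\right) = \left(20732 + 6936\right) \left(\left(1 - 114 + \frac{150}{114}\right) + 31388\right) = 27668 \left(\left(1 - 114 + 150 \cdot \frac{1}{114}\right) + 31388\right) = 27668 \left(\left(1 - 114 + \frac{25}{19}\right) + 31388\right) = 27668 \left(- \frac{2122}{19} + 31388\right) = 27668 \cdot \frac{594250}{19} = \frac{16441709000}{19}$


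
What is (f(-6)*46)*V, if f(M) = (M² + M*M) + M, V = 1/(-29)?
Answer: -3036/29 ≈ -104.69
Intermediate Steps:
V = -1/29 ≈ -0.034483
f(M) = M + 2*M² (f(M) = (M² + M²) + M = 2*M² + M = M + 2*M²)
(f(-6)*46)*V = (-6*(1 + 2*(-6))*46)*(-1/29) = (-6*(1 - 12)*46)*(-1/29) = (-6*(-11)*46)*(-1/29) = (66*46)*(-1/29) = 3036*(-1/29) = -3036/29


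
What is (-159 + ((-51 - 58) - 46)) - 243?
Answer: -557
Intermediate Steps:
(-159 + ((-51 - 58) - 46)) - 243 = (-159 + (-109 - 46)) - 243 = (-159 - 155) - 243 = -314 - 243 = -557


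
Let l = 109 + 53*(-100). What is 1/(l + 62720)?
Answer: 1/57529 ≈ 1.7383e-5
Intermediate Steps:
l = -5191 (l = 109 - 5300 = -5191)
1/(l + 62720) = 1/(-5191 + 62720) = 1/57529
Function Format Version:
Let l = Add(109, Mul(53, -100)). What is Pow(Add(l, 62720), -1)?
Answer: Rational(1, 57529) ≈ 1.7383e-5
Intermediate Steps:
l = -5191 (l = Add(109, -5300) = -5191)
Pow(Add(l, 62720), -1) = Pow(Add(-5191, 62720), -1) = Pow(57529, -1) = Rational(1, 57529)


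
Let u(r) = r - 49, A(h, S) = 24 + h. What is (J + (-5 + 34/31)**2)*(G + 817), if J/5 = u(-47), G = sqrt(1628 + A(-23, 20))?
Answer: -364904063/961 - 1339917*sqrt(181)/961 ≈ -3.9847e+5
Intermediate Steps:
G = 3*sqrt(181) (G = sqrt(1628 + (24 - 23)) = sqrt(1628 + 1) = sqrt(1629) = 3*sqrt(181) ≈ 40.361)
u(r) = -49 + r
J = -480 (J = 5*(-49 - 47) = 5*(-96) = -480)
(J + (-5 + 34/31)**2)*(G + 817) = (-480 + (-5 + 34/31)**2)*(3*sqrt(181) + 817) = (-480 + (-5 + 34*(1/31))**2)*(817 + 3*sqrt(181)) = (-480 + (-5 + 34/31)**2)*(817 + 3*sqrt(181)) = (-480 + (-121/31)**2)*(817 + 3*sqrt(181)) = (-480 + 14641/961)*(817 + 3*sqrt(181)) = -446639*(817 + 3*sqrt(181))/961 = -364904063/961 - 1339917*sqrt(181)/961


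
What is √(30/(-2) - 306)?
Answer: I*√321 ≈ 17.916*I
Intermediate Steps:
√(30/(-2) - 306) = √(-½*30 - 306) = √(-15 - 306) = √(-321) = I*√321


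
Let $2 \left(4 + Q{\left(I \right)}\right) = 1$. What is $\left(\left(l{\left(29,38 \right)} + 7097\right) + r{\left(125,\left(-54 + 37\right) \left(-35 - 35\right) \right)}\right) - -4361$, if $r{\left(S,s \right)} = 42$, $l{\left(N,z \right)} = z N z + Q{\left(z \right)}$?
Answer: $\frac{106745}{2} \approx 53373.0$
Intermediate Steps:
$Q{\left(I \right)} = - \frac{7}{2}$ ($Q{\left(I \right)} = -4 + \frac{1}{2} \cdot 1 = -4 + \frac{1}{2} = - \frac{7}{2}$)
$l{\left(N,z \right)} = - \frac{7}{2} + N z^{2}$ ($l{\left(N,z \right)} = z N z - \frac{7}{2} = N z z - \frac{7}{2} = N z^{2} - \frac{7}{2} = - \frac{7}{2} + N z^{2}$)
$\left(\left(l{\left(29,38 \right)} + 7097\right) + r{\left(125,\left(-54 + 37\right) \left(-35 - 35\right) \right)}\right) - -4361 = \left(\left(\left(- \frac{7}{2} + 29 \cdot 38^{2}\right) + 7097\right) + 42\right) - -4361 = \left(\left(\left(- \frac{7}{2} + 29 \cdot 1444\right) + 7097\right) + 42\right) + 4361 = \left(\left(\left(- \frac{7}{2} + 41876\right) + 7097\right) + 42\right) + 4361 = \left(\left(\frac{83745}{2} + 7097\right) + 42\right) + 4361 = \left(\frac{97939}{2} + 42\right) + 4361 = \frac{98023}{2} + 4361 = \frac{106745}{2}$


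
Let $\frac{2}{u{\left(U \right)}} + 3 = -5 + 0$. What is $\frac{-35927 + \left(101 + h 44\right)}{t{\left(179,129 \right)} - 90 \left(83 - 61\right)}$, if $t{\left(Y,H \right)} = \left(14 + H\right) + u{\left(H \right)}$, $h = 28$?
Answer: $\frac{138376}{7349} \approx 18.829$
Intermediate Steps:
$u{\left(U \right)} = - \frac{1}{4}$ ($u{\left(U \right)} = \frac{2}{-3 + \left(-5 + 0\right)} = \frac{2}{-3 - 5} = \frac{2}{-8} = 2 \left(- \frac{1}{8}\right) = - \frac{1}{4}$)
$t{\left(Y,H \right)} = \frac{55}{4} + H$ ($t{\left(Y,H \right)} = \left(14 + H\right) - \frac{1}{4} = \frac{55}{4} + H$)
$\frac{-35927 + \left(101 + h 44\right)}{t{\left(179,129 \right)} - 90 \left(83 - 61\right)} = \frac{-35927 + \left(101 + 28 \cdot 44\right)}{\left(\frac{55}{4} + 129\right) - 90 \left(83 - 61\right)} = \frac{-35927 + \left(101 + 1232\right)}{\frac{571}{4} - 1980} = \frac{-35927 + 1333}{\frac{571}{4} - 1980} = - \frac{34594}{- \frac{7349}{4}} = \left(-34594\right) \left(- \frac{4}{7349}\right) = \frac{138376}{7349}$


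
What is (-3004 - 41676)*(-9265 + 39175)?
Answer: -1336378800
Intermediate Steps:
(-3004 - 41676)*(-9265 + 39175) = -44680*29910 = -1336378800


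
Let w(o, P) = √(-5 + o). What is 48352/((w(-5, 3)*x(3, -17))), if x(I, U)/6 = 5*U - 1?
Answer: 6044*I*√10/645 ≈ 29.632*I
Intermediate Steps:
x(I, U) = -6 + 30*U (x(I, U) = 6*(5*U - 1) = 6*(-1 + 5*U) = -6 + 30*U)
48352/((w(-5, 3)*x(3, -17))) = 48352/((√(-5 - 5)*(-6 + 30*(-17)))) = 48352/((√(-10)*(-6 - 510))) = 48352/(((I*√10)*(-516))) = 48352/((-516*I*√10)) = 48352*(I*√10/5160) = 6044*I*√10/645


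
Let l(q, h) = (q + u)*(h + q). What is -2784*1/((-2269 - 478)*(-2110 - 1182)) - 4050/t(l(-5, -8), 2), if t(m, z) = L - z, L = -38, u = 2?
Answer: 915613521/9043124 ≈ 101.25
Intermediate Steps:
l(q, h) = (2 + q)*(h + q) (l(q, h) = (q + 2)*(h + q) = (2 + q)*(h + q))
t(m, z) = -38 - z
-2784*1/((-2269 - 478)*(-2110 - 1182)) - 4050/t(l(-5, -8), 2) = -2784*1/((-2269 - 478)*(-2110 - 1182)) - 4050/(-38 - 1*2) = -2784/((-2747*(-3292))) - 4050/(-38 - 2) = -2784/9043124 - 4050/(-40) = -2784*1/9043124 - 4050*(-1/40) = -696/2260781 + 405/4 = 915613521/9043124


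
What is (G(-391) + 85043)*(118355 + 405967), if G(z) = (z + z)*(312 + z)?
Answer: 76981480362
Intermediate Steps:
G(z) = 2*z*(312 + z) (G(z) = (2*z)*(312 + z) = 2*z*(312 + z))
(G(-391) + 85043)*(118355 + 405967) = (2*(-391)*(312 - 391) + 85043)*(118355 + 405967) = (2*(-391)*(-79) + 85043)*524322 = (61778 + 85043)*524322 = 146821*524322 = 76981480362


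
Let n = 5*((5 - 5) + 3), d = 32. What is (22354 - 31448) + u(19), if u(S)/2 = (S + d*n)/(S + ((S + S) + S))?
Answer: -345073/38 ≈ -9080.9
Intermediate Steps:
n = 15 (n = 5*(0 + 3) = 5*3 = 15)
u(S) = (480 + S)/(2*S) (u(S) = 2*((S + 32*15)/(S + ((S + S) + S))) = 2*((S + 480)/(S + (2*S + S))) = 2*((480 + S)/(S + 3*S)) = 2*((480 + S)/((4*S))) = 2*((480 + S)*(1/(4*S))) = 2*((480 + S)/(4*S)) = (480 + S)/(2*S))
(22354 - 31448) + u(19) = (22354 - 31448) + (½)*(480 + 19)/19 = -9094 + (½)*(1/19)*499 = -9094 + 499/38 = -345073/38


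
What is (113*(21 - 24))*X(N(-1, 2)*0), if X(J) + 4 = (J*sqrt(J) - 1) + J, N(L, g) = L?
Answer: 1695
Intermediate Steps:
X(J) = -5 + J + J**(3/2) (X(J) = -4 + ((J*sqrt(J) - 1) + J) = -4 + ((J**(3/2) - 1) + J) = -4 + ((-1 + J**(3/2)) + J) = -4 + (-1 + J + J**(3/2)) = -5 + J + J**(3/2))
(113*(21 - 24))*X(N(-1, 2)*0) = (113*(21 - 24))*(-5 - 1*0 + (-1*0)**(3/2)) = (113*(-3))*(-5 + 0 + 0**(3/2)) = -339*(-5 + 0 + 0) = -339*(-5) = 1695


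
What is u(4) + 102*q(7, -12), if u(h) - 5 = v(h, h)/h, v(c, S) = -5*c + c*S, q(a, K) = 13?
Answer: 1330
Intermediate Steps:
v(c, S) = -5*c + S*c
u(h) = h (u(h) = 5 + (h*(-5 + h))/h = 5 + (-5 + h) = h)
u(4) + 102*q(7, -12) = 4 + 102*13 = 4 + 1326 = 1330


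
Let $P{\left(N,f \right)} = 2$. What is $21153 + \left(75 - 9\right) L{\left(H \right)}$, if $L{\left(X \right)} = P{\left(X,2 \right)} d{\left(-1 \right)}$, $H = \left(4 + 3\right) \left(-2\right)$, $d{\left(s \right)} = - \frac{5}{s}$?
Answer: $21813$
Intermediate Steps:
$H = -14$ ($H = 7 \left(-2\right) = -14$)
$L{\left(X \right)} = 10$ ($L{\left(X \right)} = 2 \left(- \frac{5}{-1}\right) = 2 \left(\left(-5\right) \left(-1\right)\right) = 2 \cdot 5 = 10$)
$21153 + \left(75 - 9\right) L{\left(H \right)} = 21153 + \left(75 - 9\right) 10 = 21153 + 66 \cdot 10 = 21153 + 660 = 21813$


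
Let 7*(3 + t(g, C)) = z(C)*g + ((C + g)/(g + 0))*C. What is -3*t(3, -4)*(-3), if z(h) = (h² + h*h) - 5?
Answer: 552/7 ≈ 78.857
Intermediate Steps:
z(h) = -5 + 2*h² (z(h) = (h² + h²) - 5 = 2*h² - 5 = -5 + 2*h²)
t(g, C) = -3 + g*(-5 + 2*C²)/7 + C*(C + g)/(7*g) (t(g, C) = -3 + ((-5 + 2*C²)*g + ((C + g)/(g + 0))*C)/7 = -3 + (g*(-5 + 2*C²) + ((C + g)/g)*C)/7 = -3 + (g*(-5 + 2*C²) + C*(C + g)/g)/7 = -3 + (g*(-5 + 2*C²)/7 + C*(C + g)/(7*g)) = -3 + g*(-5 + 2*C²)/7 + C*(C + g)/(7*g))
-3*t(3, -4)*(-3) = -3*((-4)² + 3*(-21 - 4 + 3*(-5 + 2*(-4)²)))/(7*3)*(-3) = -3*(16 + 3*(-21 - 4 + 3*(-5 + 2*16)))/(7*3)*(-3) = -3*(16 + 3*(-21 - 4 + 3*(-5 + 32)))/(7*3)*(-3) = -3*(16 + 3*(-21 - 4 + 3*27))/(7*3)*(-3) = -3*(16 + 3*(-21 - 4 + 81))/(7*3)*(-3) = -3*(16 + 3*56)/(7*3)*(-3) = -3*(16 + 168)/(7*3)*(-3) = -3*184/(7*3)*(-3) = -3*184/21*(-3) = -184/7*(-3) = 552/7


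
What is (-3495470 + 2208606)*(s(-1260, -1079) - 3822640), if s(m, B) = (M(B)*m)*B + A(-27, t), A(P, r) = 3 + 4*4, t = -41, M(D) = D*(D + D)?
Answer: -4073774656772123376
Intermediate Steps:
M(D) = 2*D² (M(D) = D*(2*D) = 2*D²)
A(P, r) = 19 (A(P, r) = 3 + 16 = 19)
s(m, B) = 19 + 2*m*B³ (s(m, B) = ((2*B²)*m)*B + 19 = (2*m*B²)*B + 19 = 2*m*B³ + 19 = 19 + 2*m*B³)
(-3495470 + 2208606)*(s(-1260, -1079) - 3822640) = (-3495470 + 2208606)*((19 + 2*(-1260)*(-1079)³) - 3822640) = -1286864*((19 + 2*(-1260)*(-1256216039)) - 3822640) = -1286864*((19 + 3165664418280) - 3822640) = -1286864*(3165664418299 - 3822640) = -1286864*3165660595659 = -4073774656772123376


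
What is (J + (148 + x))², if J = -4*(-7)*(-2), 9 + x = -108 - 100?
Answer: 15625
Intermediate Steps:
x = -217 (x = -9 + (-108 - 100) = -9 - 208 = -217)
J = -56 (J = 28*(-2) = -56)
(J + (148 + x))² = (-56 + (148 - 217))² = (-56 - 69)² = (-125)² = 15625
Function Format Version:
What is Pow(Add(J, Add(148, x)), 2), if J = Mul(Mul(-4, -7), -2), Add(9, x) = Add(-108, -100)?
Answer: 15625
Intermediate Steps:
x = -217 (x = Add(-9, Add(-108, -100)) = Add(-9, -208) = -217)
J = -56 (J = Mul(28, -2) = -56)
Pow(Add(J, Add(148, x)), 2) = Pow(Add(-56, Add(148, -217)), 2) = Pow(Add(-56, -69), 2) = Pow(-125, 2) = 15625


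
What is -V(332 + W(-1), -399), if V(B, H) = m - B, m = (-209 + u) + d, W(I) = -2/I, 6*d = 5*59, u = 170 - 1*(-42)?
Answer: 1691/6 ≈ 281.83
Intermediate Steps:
u = 212 (u = 170 + 42 = 212)
d = 295/6 (d = (5*59)/6 = (⅙)*295 = 295/6 ≈ 49.167)
m = 313/6 (m = (-209 + 212) + 295/6 = 3 + 295/6 = 313/6 ≈ 52.167)
V(B, H) = 313/6 - B
-V(332 + W(-1), -399) = -(313/6 - (332 - 2/(-1))) = -(313/6 - (332 - 2*(-1))) = -(313/6 - (332 + 2)) = -(313/6 - 1*334) = -(313/6 - 334) = -1*(-1691/6) = 1691/6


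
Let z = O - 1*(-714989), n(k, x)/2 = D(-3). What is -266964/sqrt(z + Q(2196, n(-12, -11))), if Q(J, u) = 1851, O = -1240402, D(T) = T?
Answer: 133482*I*sqrt(3098)/20137 ≈ 368.95*I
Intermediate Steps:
n(k, x) = -6 (n(k, x) = 2*(-3) = -6)
z = -525413 (z = -1240402 - 1*(-714989) = -1240402 + 714989 = -525413)
-266964/sqrt(z + Q(2196, n(-12, -11))) = -266964/sqrt(-525413 + 1851) = -266964*(-I*sqrt(3098)/40274) = -(-133482)*I*sqrt(3098)/20137 = 133482*I*sqrt(3098)/20137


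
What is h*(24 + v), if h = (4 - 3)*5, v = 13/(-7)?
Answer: 775/7 ≈ 110.71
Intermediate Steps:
v = -13/7 (v = 13*(-1/7) = -13/7 ≈ -1.8571)
h = 5 (h = 1*5 = 5)
h*(24 + v) = 5*(24 - 13/7) = 5*(155/7) = 775/7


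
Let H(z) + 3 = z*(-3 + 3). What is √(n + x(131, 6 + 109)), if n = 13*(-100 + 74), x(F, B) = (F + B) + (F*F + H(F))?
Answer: √17066 ≈ 130.64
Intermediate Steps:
H(z) = -3 (H(z) = -3 + z*(-3 + 3) = -3 + z*0 = -3 + 0 = -3)
x(F, B) = -3 + B + F + F² (x(F, B) = (F + B) + (F*F - 3) = (B + F) + (F² - 3) = (B + F) + (-3 + F²) = -3 + B + F + F²)
n = -338 (n = 13*(-26) = -338)
√(n + x(131, 6 + 109)) = √(-338 + (-3 + (6 + 109) + 131 + 131²)) = √(-338 + (-3 + 115 + 131 + 17161)) = √(-338 + 17404) = √17066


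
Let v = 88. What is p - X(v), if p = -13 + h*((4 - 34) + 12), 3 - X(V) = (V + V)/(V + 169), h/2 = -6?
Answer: 51576/257 ≈ 200.68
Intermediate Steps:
h = -12 (h = 2*(-6) = -12)
X(V) = 3 - 2*V/(169 + V) (X(V) = 3 - (V + V)/(V + 169) = 3 - 2*V/(169 + V))
p = 203 (p = -13 - 12*((4 - 34) + 12) = -13 - 12*(-30 + 12) = -13 - 12*(-18) = -13 + 216 = 203)
p - X(v) = 203 - (507 + 88)/(169 + 88) = 203 - 595/257 = 51576/257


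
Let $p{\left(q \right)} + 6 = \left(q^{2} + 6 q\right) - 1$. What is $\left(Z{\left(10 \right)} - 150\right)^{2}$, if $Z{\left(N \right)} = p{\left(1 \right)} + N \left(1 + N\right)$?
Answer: $1600$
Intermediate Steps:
$p{\left(q \right)} = -7 + q^{2} + 6 q$ ($p{\left(q \right)} = -6 - \left(1 - q^{2} - 6 q\right) = -6 + \left(-1 + q^{2} + 6 q\right) = -7 + q^{2} + 6 q$)
$Z{\left(N \right)} = N \left(1 + N\right)$ ($Z{\left(N \right)} = \left(-7 + 1^{2} + 6 \cdot 1\right) + N \left(1 + N\right) = \left(-7 + 1 + 6\right) + N \left(1 + N\right) = 0 + N \left(1 + N\right) = N \left(1 + N\right)$)
$\left(Z{\left(10 \right)} - 150\right)^{2} = \left(10 \left(1 + 10\right) - 150\right)^{2} = \left(10 \cdot 11 - 150\right)^{2} = \left(110 - 150\right)^{2} = \left(-40\right)^{2} = 1600$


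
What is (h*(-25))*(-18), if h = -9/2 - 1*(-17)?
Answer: 5625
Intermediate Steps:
h = 25/2 (h = -9*½ + 17 = -9/2 + 17 = 25/2 ≈ 12.500)
(h*(-25))*(-18) = ((25/2)*(-25))*(-18) = -625/2*(-18) = 5625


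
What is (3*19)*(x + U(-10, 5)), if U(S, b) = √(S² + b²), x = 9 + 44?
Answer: 3021 + 285*√5 ≈ 3658.3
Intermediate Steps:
x = 53
(3*19)*(x + U(-10, 5)) = (3*19)*(53 + √((-10)² + 5²)) = 57*(53 + √(100 + 25)) = 57*(53 + √125) = 57*(53 + 5*√5) = 3021 + 285*√5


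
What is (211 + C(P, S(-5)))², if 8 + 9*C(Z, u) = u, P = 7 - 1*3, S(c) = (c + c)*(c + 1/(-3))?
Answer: 34023889/729 ≈ 46672.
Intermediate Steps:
S(c) = 2*c*(-⅓ + c) (S(c) = (2*c)*(c - ⅓) = (2*c)*(-⅓ + c) = 2*c*(-⅓ + c))
P = 4 (P = 7 - 3 = 4)
C(Z, u) = -8/9 + u/9
(211 + C(P, S(-5)))² = (211 + (-8/9 + ((⅔)*(-5)*(-1 + 3*(-5)))/9))² = (211 + (-8/9 + ((⅔)*(-5)*(-1 - 15))/9))² = (211 + (-8/9 + ((⅔)*(-5)*(-16))/9))² = (211 + (-8/9 + (⅑)*(160/3)))² = (211 + (-8/9 + 160/27))² = (211 + 136/27)² = (5833/27)² = 34023889/729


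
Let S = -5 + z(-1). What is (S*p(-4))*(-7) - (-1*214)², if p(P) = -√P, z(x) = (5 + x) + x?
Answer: -45796 - 28*I ≈ -45796.0 - 28.0*I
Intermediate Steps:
z(x) = 5 + 2*x
S = -2 (S = -5 + (5 + 2*(-1)) = -5 + (5 - 2) = -5 + 3 = -2)
(S*p(-4))*(-7) - (-1*214)² = -(-2)*√(-4)*(-7) - (-1*214)² = -(-2)*2*I*(-7) - 1*(-214)² = -(-4)*I*(-7) - 1*45796 = (4*I)*(-7) - 45796 = -28*I - 45796 = -45796 - 28*I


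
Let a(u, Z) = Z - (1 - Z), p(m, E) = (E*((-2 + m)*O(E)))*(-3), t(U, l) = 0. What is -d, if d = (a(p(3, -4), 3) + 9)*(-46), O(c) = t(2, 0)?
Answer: 644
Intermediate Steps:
O(c) = 0
p(m, E) = 0 (p(m, E) = (E*((-2 + m)*0))*(-3) = (E*0)*(-3) = 0*(-3) = 0)
a(u, Z) = -1 + 2*Z (a(u, Z) = Z + (-1 + Z) = -1 + 2*Z)
d = -644 (d = ((-1 + 2*3) + 9)*(-46) = ((-1 + 6) + 9)*(-46) = (5 + 9)*(-46) = 14*(-46) = -644)
-d = -1*(-644) = 644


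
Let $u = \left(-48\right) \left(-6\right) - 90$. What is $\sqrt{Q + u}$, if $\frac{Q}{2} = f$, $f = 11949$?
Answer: $4 \sqrt{1506} \approx 155.23$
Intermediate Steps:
$Q = 23898$ ($Q = 2 \cdot 11949 = 23898$)
$u = 198$ ($u = 288 - 90 = 198$)
$\sqrt{Q + u} = \sqrt{23898 + 198} = \sqrt{24096} = 4 \sqrt{1506}$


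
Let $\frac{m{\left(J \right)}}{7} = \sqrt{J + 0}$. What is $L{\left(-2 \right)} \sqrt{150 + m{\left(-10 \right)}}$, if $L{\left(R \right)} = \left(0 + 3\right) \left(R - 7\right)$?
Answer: $- 27 \sqrt{150 + 7 i \sqrt{10}} \approx -331.58 - 24.334 i$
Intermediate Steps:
$L{\left(R \right)} = -21 + 3 R$ ($L{\left(R \right)} = 3 \left(-7 + R\right) = -21 + 3 R$)
$m{\left(J \right)} = 7 \sqrt{J}$ ($m{\left(J \right)} = 7 \sqrt{J + 0} = 7 \sqrt{J}$)
$L{\left(-2 \right)} \sqrt{150 + m{\left(-10 \right)}} = \left(-21 + 3 \left(-2\right)\right) \sqrt{150 + 7 \sqrt{-10}} = \left(-21 - 6\right) \sqrt{150 + 7 i \sqrt{10}} = - 27 \sqrt{150 + 7 i \sqrt{10}}$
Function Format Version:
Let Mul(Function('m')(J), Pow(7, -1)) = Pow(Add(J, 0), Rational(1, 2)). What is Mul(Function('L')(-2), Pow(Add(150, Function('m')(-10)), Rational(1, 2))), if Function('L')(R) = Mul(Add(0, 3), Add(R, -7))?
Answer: Mul(-27, Pow(Add(150, Mul(7, I, Pow(10, Rational(1, 2)))), Rational(1, 2))) ≈ Add(-331.58, Mul(-24.334, I))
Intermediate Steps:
Function('L')(R) = Add(-21, Mul(3, R)) (Function('L')(R) = Mul(3, Add(-7, R)) = Add(-21, Mul(3, R)))
Function('m')(J) = Mul(7, Pow(J, Rational(1, 2))) (Function('m')(J) = Mul(7, Pow(Add(J, 0), Rational(1, 2))) = Mul(7, Pow(J, Rational(1, 2))))
Mul(Function('L')(-2), Pow(Add(150, Function('m')(-10)), Rational(1, 2))) = Mul(Add(-21, Mul(3, -2)), Pow(Add(150, Mul(7, Pow(-10, Rational(1, 2)))), Rational(1, 2))) = Mul(Add(-21, -6), Pow(Add(150, Mul(7, Mul(I, Pow(10, Rational(1, 2))))), Rational(1, 2))) = Mul(-27, Pow(Add(150, Mul(7, I, Pow(10, Rational(1, 2)))), Rational(1, 2)))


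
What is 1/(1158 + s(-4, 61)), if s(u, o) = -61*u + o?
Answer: 1/1463 ≈ 0.00068353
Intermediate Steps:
s(u, o) = o - 61*u
1/(1158 + s(-4, 61)) = 1/(1158 + (61 - 61*(-4))) = 1/(1158 + (61 + 244)) = 1/(1158 + 305) = 1/1463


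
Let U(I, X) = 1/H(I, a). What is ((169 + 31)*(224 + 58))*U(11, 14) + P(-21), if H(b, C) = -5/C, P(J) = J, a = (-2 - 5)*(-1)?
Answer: -78981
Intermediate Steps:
a = 7 (a = -7*(-1) = 7)
U(I, X) = -7/5 (U(I, X) = 1/(-5/7) = -7/5)
((169 + 31)*(224 + 58))*U(11, 14) + P(-21) = ((169 + 31)*(224 + 58))*(-7/5) - 21 = (200*282)*(-7/5) - 21 = 56400*(-7/5) - 21 = -78960 - 21 = -78981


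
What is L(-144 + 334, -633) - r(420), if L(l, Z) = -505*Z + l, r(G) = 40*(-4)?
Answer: 320015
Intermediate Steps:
r(G) = -160
L(l, Z) = l - 505*Z
L(-144 + 334, -633) - r(420) = ((-144 + 334) - 505*(-633)) - 1*(-160) = (190 + 319665) + 160 = 319855 + 160 = 320015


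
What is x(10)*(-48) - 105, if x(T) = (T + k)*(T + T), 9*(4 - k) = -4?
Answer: -41915/3 ≈ -13972.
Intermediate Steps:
k = 40/9 (k = 4 - ⅑*(-4) = 4 + 4/9 = 40/9 ≈ 4.4444)
x(T) = 2*T*(40/9 + T) (x(T) = (T + 40/9)*(T + T) = (40/9 + T)*(2*T) = 2*T*(40/9 + T))
x(10)*(-48) - 105 = ((2/9)*10*(40 + 9*10))*(-48) - 105 = ((2/9)*10*(40 + 90))*(-48) - 105 = ((2/9)*10*130)*(-48) - 105 = (2600/9)*(-48) - 105 = -41600/3 - 105 = -41915/3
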